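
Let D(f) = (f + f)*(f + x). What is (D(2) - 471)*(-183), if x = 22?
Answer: 68625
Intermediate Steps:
D(f) = 2*f*(22 + f) (D(f) = (f + f)*(f + 22) = (2*f)*(22 + f) = 2*f*(22 + f))
(D(2) - 471)*(-183) = (2*2*(22 + 2) - 471)*(-183) = (2*2*24 - 471)*(-183) = (96 - 471)*(-183) = -375*(-183) = 68625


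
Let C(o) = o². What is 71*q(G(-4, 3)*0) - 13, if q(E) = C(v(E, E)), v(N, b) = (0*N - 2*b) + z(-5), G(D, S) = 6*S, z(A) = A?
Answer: 1762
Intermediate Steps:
v(N, b) = -5 - 2*b (v(N, b) = (0*N - 2*b) - 5 = (0 - 2*b) - 5 = -2*b - 5 = -5 - 2*b)
q(E) = (-5 - 2*E)²
71*q(G(-4, 3)*0) - 13 = 71*(5 + 2*((6*3)*0))² - 13 = 71*(5 + 2*(18*0))² - 13 = 71*(5 + 2*0)² - 13 = 71*(5 + 0)² - 13 = 71*5² - 13 = 71*25 - 13 = 1775 - 13 = 1762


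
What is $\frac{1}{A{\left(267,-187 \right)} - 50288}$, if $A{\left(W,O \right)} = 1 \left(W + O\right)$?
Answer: $- \frac{1}{50208} \approx -1.9917 \cdot 10^{-5}$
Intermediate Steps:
$A{\left(W,O \right)} = O + W$ ($A{\left(W,O \right)} = 1 \left(O + W\right) = O + W$)
$\frac{1}{A{\left(267,-187 \right)} - 50288} = \frac{1}{\left(-187 + 267\right) - 50288} = \frac{1}{80 - 50288} = \frac{1}{-50208} = - \frac{1}{50208}$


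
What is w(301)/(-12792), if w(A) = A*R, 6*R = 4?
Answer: -301/19188 ≈ -0.015687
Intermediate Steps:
R = ⅔ (R = (⅙)*4 = ⅔ ≈ 0.66667)
w(A) = 2*A/3 (w(A) = A*(⅔) = 2*A/3)
w(301)/(-12792) = ((⅔)*301)/(-12792) = (602/3)*(-1/12792) = -301/19188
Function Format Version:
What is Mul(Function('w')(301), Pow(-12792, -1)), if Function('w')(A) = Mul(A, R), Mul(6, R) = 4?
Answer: Rational(-301, 19188) ≈ -0.015687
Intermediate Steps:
R = Rational(2, 3) (R = Mul(Rational(1, 6), 4) = Rational(2, 3) ≈ 0.66667)
Function('w')(A) = Mul(Rational(2, 3), A) (Function('w')(A) = Mul(A, Rational(2, 3)) = Mul(Rational(2, 3), A))
Mul(Function('w')(301), Pow(-12792, -1)) = Mul(Mul(Rational(2, 3), 301), Pow(-12792, -1)) = Mul(Rational(602, 3), Rational(-1, 12792)) = Rational(-301, 19188)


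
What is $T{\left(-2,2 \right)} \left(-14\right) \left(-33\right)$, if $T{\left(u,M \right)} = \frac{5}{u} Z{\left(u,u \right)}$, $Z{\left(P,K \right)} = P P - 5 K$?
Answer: $-16170$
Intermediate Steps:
$Z{\left(P,K \right)} = P^{2} - 5 K$
$T{\left(u,M \right)} = \frac{5 \left(u^{2} - 5 u\right)}{u}$ ($T{\left(u,M \right)} = \frac{5}{u} \left(u^{2} - 5 u\right) = \frac{5 \left(u^{2} - 5 u\right)}{u}$)
$T{\left(-2,2 \right)} \left(-14\right) \left(-33\right) = \left(-25 + 5 \left(-2\right)\right) \left(-14\right) \left(-33\right) = \left(-25 - 10\right) \left(-14\right) \left(-33\right) = \left(-35\right) \left(-14\right) \left(-33\right) = 490 \left(-33\right) = -16170$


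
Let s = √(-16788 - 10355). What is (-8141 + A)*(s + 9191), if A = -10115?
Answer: -167790896 - 18256*I*√27143 ≈ -1.6779e+8 - 3.0077e+6*I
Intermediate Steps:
s = I*√27143 (s = √(-27143) = I*√27143 ≈ 164.75*I)
(-8141 + A)*(s + 9191) = (-8141 - 10115)*(I*√27143 + 9191) = -18256*(9191 + I*√27143) = -167790896 - 18256*I*√27143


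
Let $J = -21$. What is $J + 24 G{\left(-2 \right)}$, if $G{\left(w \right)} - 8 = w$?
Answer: $123$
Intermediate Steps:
$G{\left(w \right)} = 8 + w$
$J + 24 G{\left(-2 \right)} = -21 + 24 \left(8 - 2\right) = -21 + 24 \cdot 6 = -21 + 144 = 123$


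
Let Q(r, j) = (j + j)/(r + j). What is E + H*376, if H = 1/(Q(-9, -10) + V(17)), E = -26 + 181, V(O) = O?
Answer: 60309/343 ≈ 175.83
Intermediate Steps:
E = 155
Q(r, j) = 2*j/(j + r) (Q(r, j) = (2*j)/(j + r) = 2*j/(j + r))
H = 19/343 (H = 1/(2*(-10)/(-10 - 9) + 17) = 1/(2*(-10)/(-19) + 17) = 1/(2*(-10)*(-1/19) + 17) = 1/(20/19 + 17) = 1/(343/19) = 19/343 ≈ 0.055394)
E + H*376 = 155 + (19/343)*376 = 155 + 7144/343 = 60309/343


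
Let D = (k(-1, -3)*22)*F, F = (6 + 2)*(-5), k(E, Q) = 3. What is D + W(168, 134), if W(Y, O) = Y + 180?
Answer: -2292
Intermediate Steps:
W(Y, O) = 180 + Y
F = -40 (F = 8*(-5) = -40)
D = -2640 (D = (3*22)*(-40) = 66*(-40) = -2640)
D + W(168, 134) = -2640 + (180 + 168) = -2640 + 348 = -2292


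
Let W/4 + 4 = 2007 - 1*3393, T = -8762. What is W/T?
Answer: 2780/4381 ≈ 0.63456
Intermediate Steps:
W = -5560 (W = -16 + 4*(2007 - 1*3393) = -16 + 4*(2007 - 3393) = -16 + 4*(-1386) = -16 - 5544 = -5560)
W/T = -5560/(-8762) = -5560*(-1/8762) = 2780/4381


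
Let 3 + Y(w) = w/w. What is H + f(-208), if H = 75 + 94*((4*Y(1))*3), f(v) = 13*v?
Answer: -4885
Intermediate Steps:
Y(w) = -2 (Y(w) = -3 + w/w = -3 + 1 = -2)
H = -2181 (H = 75 + 94*((4*(-2))*3) = 75 + 94*(-8*3) = 75 + 94*(-24) = 75 - 2256 = -2181)
H + f(-208) = -2181 + 13*(-208) = -2181 - 2704 = -4885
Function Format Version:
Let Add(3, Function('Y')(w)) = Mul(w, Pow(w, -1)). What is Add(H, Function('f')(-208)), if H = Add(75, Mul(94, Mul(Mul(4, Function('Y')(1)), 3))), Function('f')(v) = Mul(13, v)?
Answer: -4885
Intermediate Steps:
Function('Y')(w) = -2 (Function('Y')(w) = Add(-3, Mul(w, Pow(w, -1))) = Add(-3, 1) = -2)
H = -2181 (H = Add(75, Mul(94, Mul(Mul(4, -2), 3))) = Add(75, Mul(94, Mul(-8, 3))) = Add(75, Mul(94, -24)) = Add(75, -2256) = -2181)
Add(H, Function('f')(-208)) = Add(-2181, Mul(13, -208)) = Add(-2181, -2704) = -4885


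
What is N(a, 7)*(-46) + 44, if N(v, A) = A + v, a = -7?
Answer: 44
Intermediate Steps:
N(a, 7)*(-46) + 44 = (7 - 7)*(-46) + 44 = 0*(-46) + 44 = 0 + 44 = 44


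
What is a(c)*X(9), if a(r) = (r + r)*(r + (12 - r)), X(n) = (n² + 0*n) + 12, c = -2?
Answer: -4464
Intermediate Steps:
X(n) = 12 + n² (X(n) = (n² + 0) + 12 = n² + 12 = 12 + n²)
a(r) = 24*r (a(r) = (2*r)*12 = 24*r)
a(c)*X(9) = (24*(-2))*(12 + 9²) = -48*(12 + 81) = -48*93 = -4464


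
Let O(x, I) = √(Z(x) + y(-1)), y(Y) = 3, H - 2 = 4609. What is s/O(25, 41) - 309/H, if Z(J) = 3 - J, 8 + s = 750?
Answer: -103/1537 - 742*I*√19/19 ≈ -0.067014 - 170.23*I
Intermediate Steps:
H = 4611 (H = 2 + 4609 = 4611)
s = 742 (s = -8 + 750 = 742)
O(x, I) = √(6 - x) (O(x, I) = √((3 - x) + 3) = √(6 - x))
s/O(25, 41) - 309/H = 742/(√(6 - 1*25)) - 309/4611 = 742/(√(6 - 25)) - 309*1/4611 = 742/(√(-19)) - 103/1537 = 742/((I*√19)) - 103/1537 = 742*(-I*√19/19) - 103/1537 = -742*I*√19/19 - 103/1537 = -103/1537 - 742*I*√19/19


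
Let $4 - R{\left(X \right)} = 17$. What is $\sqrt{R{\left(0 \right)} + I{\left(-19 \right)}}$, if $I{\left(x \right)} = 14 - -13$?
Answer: $\sqrt{14} \approx 3.7417$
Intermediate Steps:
$R{\left(X \right)} = -13$ ($R{\left(X \right)} = 4 - 17 = -13$)
$I{\left(x \right)} = 27$ ($I{\left(x \right)} = 14 + 13 = 27$)
$\sqrt{R{\left(0 \right)} + I{\left(-19 \right)}} = \sqrt{-13 + 27} = \sqrt{14}$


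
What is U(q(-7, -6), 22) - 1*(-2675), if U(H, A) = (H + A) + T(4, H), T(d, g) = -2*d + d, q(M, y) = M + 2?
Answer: 2688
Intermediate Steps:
q(M, y) = 2 + M
T(d, g) = -d
U(H, A) = -4 + A + H (U(H, A) = (H + A) - 1*4 = (A + H) - 4 = -4 + A + H)
U(q(-7, -6), 22) - 1*(-2675) = (-4 + 22 + (2 - 7)) - 1*(-2675) = (-4 + 22 - 5) + 2675 = 13 + 2675 = 2688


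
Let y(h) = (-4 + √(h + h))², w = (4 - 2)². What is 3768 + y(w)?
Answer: 3792 - 16*√2 ≈ 3769.4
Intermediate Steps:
w = 4 (w = 2² = 4)
y(h) = (-4 + √2*√h)² (y(h) = (-4 + √(2*h))² = (-4 + √2*√h)²)
3768 + y(w) = 3768 + (-4 + √2*√4)² = 3768 + (-4 + √2*2)² = 3768 + (-4 + 2*√2)²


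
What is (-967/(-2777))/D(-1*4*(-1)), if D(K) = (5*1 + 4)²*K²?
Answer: 967/3598992 ≈ 0.00026869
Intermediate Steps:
D(K) = 81*K² (D(K) = (5 + 4)²*K² = 9²*K² = 81*K²)
(-967/(-2777))/D(-1*4*(-1)) = (-967/(-2777))/((81*(-1*4*(-1))²)) = (-967*(-1/2777))/((81*(-4*(-1))²)) = 967/(2777*((81*4²))) = 967/(2777*((81*16))) = (967/2777)/1296 = (967/2777)*(1/1296) = 967/3598992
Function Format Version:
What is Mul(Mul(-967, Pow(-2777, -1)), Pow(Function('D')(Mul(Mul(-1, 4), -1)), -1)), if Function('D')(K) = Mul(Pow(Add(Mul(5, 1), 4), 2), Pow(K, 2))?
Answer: Rational(967, 3598992) ≈ 0.00026869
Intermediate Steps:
Function('D')(K) = Mul(81, Pow(K, 2)) (Function('D')(K) = Mul(Pow(Add(5, 4), 2), Pow(K, 2)) = Mul(Pow(9, 2), Pow(K, 2)) = Mul(81, Pow(K, 2)))
Mul(Mul(-967, Pow(-2777, -1)), Pow(Function('D')(Mul(Mul(-1, 4), -1)), -1)) = Mul(Mul(-967, Pow(-2777, -1)), Pow(Mul(81, Pow(Mul(Mul(-1, 4), -1), 2)), -1)) = Mul(Mul(-967, Rational(-1, 2777)), Pow(Mul(81, Pow(Mul(-4, -1), 2)), -1)) = Mul(Rational(967, 2777), Pow(Mul(81, Pow(4, 2)), -1)) = Mul(Rational(967, 2777), Pow(Mul(81, 16), -1)) = Mul(Rational(967, 2777), Pow(1296, -1)) = Mul(Rational(967, 2777), Rational(1, 1296)) = Rational(967, 3598992)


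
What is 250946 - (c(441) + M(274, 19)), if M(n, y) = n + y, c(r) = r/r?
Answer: 250652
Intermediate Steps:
c(r) = 1
250946 - (c(441) + M(274, 19)) = 250946 - (1 + (274 + 19)) = 250946 - (1 + 293) = 250946 - 1*294 = 250946 - 294 = 250652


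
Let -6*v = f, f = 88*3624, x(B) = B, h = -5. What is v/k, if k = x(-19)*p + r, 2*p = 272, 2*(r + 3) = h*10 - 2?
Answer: 53152/2613 ≈ 20.341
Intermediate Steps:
f = 318912
v = -53152 (v = -⅙*318912 = -53152)
r = -29 (r = -3 + (-5*10 - 2)/2 = -3 + (-50 - 2)/2 = -3 + (½)*(-52) = -3 - 26 = -29)
p = 136 (p = (½)*272 = 136)
k = -2613 (k = -19*136 - 29 = -2584 - 29 = -2613)
v/k = -53152/(-2613) = -53152*(-1/2613) = 53152/2613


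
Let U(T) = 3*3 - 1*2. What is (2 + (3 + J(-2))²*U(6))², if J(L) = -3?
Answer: 4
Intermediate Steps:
U(T) = 7 (U(T) = 9 - 2 = 7)
(2 + (3 + J(-2))²*U(6))² = (2 + (3 - 3)²*7)² = (2 + 0²*7)² = (2 + 0*7)² = (2 + 0)² = 2² = 4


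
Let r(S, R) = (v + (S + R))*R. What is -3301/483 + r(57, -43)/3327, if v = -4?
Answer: -3730039/535647 ≈ -6.9636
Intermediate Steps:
r(S, R) = R*(-4 + R + S) (r(S, R) = (-4 + (S + R))*R = (-4 + (R + S))*R = (-4 + R + S)*R = R*(-4 + R + S))
-3301/483 + r(57, -43)/3327 = -3301/483 - 43*(-4 - 43 + 57)/3327 = -3301*1/483 - 43*10*(1/3327) = -3301/483 - 430*1/3327 = -3301/483 - 430/3327 = -3730039/535647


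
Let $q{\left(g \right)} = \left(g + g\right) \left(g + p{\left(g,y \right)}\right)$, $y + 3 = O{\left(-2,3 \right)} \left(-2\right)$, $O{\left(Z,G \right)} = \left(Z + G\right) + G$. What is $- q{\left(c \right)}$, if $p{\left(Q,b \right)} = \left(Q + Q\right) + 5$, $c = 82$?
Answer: $-41164$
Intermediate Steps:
$O{\left(Z,G \right)} = Z + 2 G$ ($O{\left(Z,G \right)} = \left(G + Z\right) + G = Z + 2 G$)
$y = -11$ ($y = -3 + \left(-2 + 2 \cdot 3\right) \left(-2\right) = -3 + \left(-2 + 6\right) \left(-2\right) = -3 + 4 \left(-2\right) = -3 - 8 = -11$)
$p{\left(Q,b \right)} = 5 + 2 Q$ ($p{\left(Q,b \right)} = 2 Q + 5 = 5 + 2 Q$)
$q{\left(g \right)} = 2 g \left(5 + 3 g\right)$ ($q{\left(g \right)} = \left(g + g\right) \left(g + \left(5 + 2 g\right)\right) = 2 g \left(5 + 3 g\right)$)
$- q{\left(c \right)} = - 2 \cdot 82 \left(5 + 3 \cdot 82\right) = - 2 \cdot 82 \left(5 + 246\right) = - 2 \cdot 82 \cdot 251 = \left(-1\right) 41164 = -41164$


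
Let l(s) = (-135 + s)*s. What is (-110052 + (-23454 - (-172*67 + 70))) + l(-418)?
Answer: 109102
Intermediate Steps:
l(s) = s*(-135 + s)
(-110052 + (-23454 - (-172*67 + 70))) + l(-418) = (-110052 + (-23454 - (-172*67 + 70))) - 418*(-135 - 418) = (-110052 + (-23454 - (-11524 + 70))) - 418*(-553) = (-110052 + (-23454 - 1*(-11454))) + 231154 = (-110052 + (-23454 + 11454)) + 231154 = (-110052 - 12000) + 231154 = -122052 + 231154 = 109102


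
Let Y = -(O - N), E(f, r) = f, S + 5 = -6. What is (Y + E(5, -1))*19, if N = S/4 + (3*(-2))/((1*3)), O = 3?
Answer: -209/4 ≈ -52.250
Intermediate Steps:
S = -11 (S = -5 - 6 = -11)
N = -19/4 (N = -11/4 + (3*(-2))/((1*3)) = -11*1/4 - 6/3 = -11/4 - 6*1/3 = -11/4 - 2 = -19/4 ≈ -4.7500)
Y = -31/4 (Y = -(3 - 1*(-19/4)) = -(3 + 19/4) = -1*31/4 = -31/4 ≈ -7.7500)
(Y + E(5, -1))*19 = (-31/4 + 5)*19 = -11/4*19 = -209/4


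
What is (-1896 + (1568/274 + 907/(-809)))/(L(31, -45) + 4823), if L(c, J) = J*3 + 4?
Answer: -69876457/173342812 ≈ -0.40311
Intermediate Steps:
L(c, J) = 4 + 3*J (L(c, J) = 3*J + 4 = 4 + 3*J)
(-1896 + (1568/274 + 907/(-809)))/(L(31, -45) + 4823) = (-1896 + (1568/274 + 907/(-809)))/((4 + 3*(-45)) + 4823) = (-1896 + (1568*(1/274) + 907*(-1/809)))/((4 - 135) + 4823) = (-1896 + (784/137 - 907/809))/(-131 + 4823) = (-1896 + 509997/110833)/4692 = -209629371/110833*1/4692 = -69876457/173342812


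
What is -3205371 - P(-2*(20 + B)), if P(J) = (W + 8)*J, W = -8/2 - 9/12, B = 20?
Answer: -3205111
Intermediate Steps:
W = -19/4 (W = -8*½ - 9*1/12 = -4 - ¾ = -19/4 ≈ -4.7500)
P(J) = 13*J/4 (P(J) = (-19/4 + 8)*J = 13*J/4)
-3205371 - P(-2*(20 + B)) = -3205371 - 13*(-2*(20 + 20))/4 = -3205371 - 13*(-2*40)/4 = -3205371 - 13*(-80)/4 = -3205371 - 1*(-260) = -3205371 + 260 = -3205111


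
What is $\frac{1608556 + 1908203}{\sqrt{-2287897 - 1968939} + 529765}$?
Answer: $\frac{1863055831635}{280655212061} - \frac{7033518 i \sqrt{1064209}}{280655212061} \approx 6.6382 - 0.025853 i$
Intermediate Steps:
$\frac{1608556 + 1908203}{\sqrt{-2287897 - 1968939} + 529765} = \frac{3516759}{\sqrt{-4256836} + 529765} = \frac{3516759}{2 i \sqrt{1064209} + 529765} = \frac{3516759}{529765 + 2 i \sqrt{1064209}}$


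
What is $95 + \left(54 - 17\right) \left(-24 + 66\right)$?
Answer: $1649$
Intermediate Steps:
$95 + \left(54 - 17\right) \left(-24 + 66\right) = 95 + 37 \cdot 42 = 95 + 1554 = 1649$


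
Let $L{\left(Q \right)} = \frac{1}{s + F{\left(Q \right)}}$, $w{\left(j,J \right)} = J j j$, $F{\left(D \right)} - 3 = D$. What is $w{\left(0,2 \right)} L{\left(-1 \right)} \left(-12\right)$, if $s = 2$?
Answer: $0$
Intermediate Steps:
$F{\left(D \right)} = 3 + D$
$w{\left(j,J \right)} = J j^{2}$
$L{\left(Q \right)} = \frac{1}{5 + Q}$ ($L{\left(Q \right)} = \frac{1}{2 + \left(3 + Q\right)} = \frac{1}{5 + Q}$)
$w{\left(0,2 \right)} L{\left(-1 \right)} \left(-12\right) = \frac{2 \cdot 0^{2}}{5 - 1} \left(-12\right) = \frac{2 \cdot 0}{4} \left(-12\right) = 0 \cdot \frac{1}{4} \left(-12\right) = 0 \left(-12\right) = 0$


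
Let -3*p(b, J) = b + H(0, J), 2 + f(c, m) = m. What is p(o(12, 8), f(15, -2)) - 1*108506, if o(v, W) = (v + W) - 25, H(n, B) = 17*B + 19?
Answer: -108488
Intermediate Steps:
H(n, B) = 19 + 17*B
f(c, m) = -2 + m
o(v, W) = -25 + W + v (o(v, W) = (W + v) - 25 = -25 + W + v)
p(b, J) = -19/3 - 17*J/3 - b/3 (p(b, J) = -(b + (19 + 17*J))/3 = -(19 + b + 17*J)/3 = -19/3 - 17*J/3 - b/3)
p(o(12, 8), f(15, -2)) - 1*108506 = (-19/3 - 17*(-2 - 2)/3 - (-25 + 8 + 12)/3) - 1*108506 = (-19/3 - 17/3*(-4) - ⅓*(-5)) - 108506 = (-19/3 + 68/3 + 5/3) - 108506 = 18 - 108506 = -108488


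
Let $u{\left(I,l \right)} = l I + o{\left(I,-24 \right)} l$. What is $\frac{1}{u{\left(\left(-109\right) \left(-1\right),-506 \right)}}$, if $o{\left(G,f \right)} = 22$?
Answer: $- \frac{1}{66286} \approx -1.5086 \cdot 10^{-5}$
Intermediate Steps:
$u{\left(I,l \right)} = 22 l + I l$ ($u{\left(I,l \right)} = l I + 22 l = I l + 22 l = 22 l + I l$)
$\frac{1}{u{\left(\left(-109\right) \left(-1\right),-506 \right)}} = \frac{1}{\left(-506\right) \left(22 - -109\right)} = \frac{1}{\left(-506\right) \left(22 + 109\right)} = \frac{1}{\left(-506\right) 131} = \frac{1}{-66286} = - \frac{1}{66286}$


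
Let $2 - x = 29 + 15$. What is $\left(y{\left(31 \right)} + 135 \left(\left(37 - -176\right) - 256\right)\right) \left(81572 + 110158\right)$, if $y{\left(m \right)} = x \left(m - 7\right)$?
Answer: $-1306256490$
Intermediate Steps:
$x = -42$ ($x = 2 - \left(29 + 15\right) = 2 - 44 = -42$)
$y{\left(m \right)} = 294 - 42 m$ ($y{\left(m \right)} = - 42 \left(m - 7\right) = - 42 \left(-7 + m\right) = 294 - 42 m$)
$\left(y{\left(31 \right)} + 135 \left(\left(37 - -176\right) - 256\right)\right) \left(81572 + 110158\right) = \left(\left(294 - 1302\right) + 135 \left(\left(37 - -176\right) - 256\right)\right) \left(81572 + 110158\right) = \left(\left(294 - 1302\right) + 135 \left(\left(37 + 176\right) - 256\right)\right) 191730 = \left(-1008 + 135 \left(213 - 256\right)\right) 191730 = \left(-1008 + 135 \left(-43\right)\right) 191730 = \left(-1008 - 5805\right) 191730 = \left(-6813\right) 191730 = -1306256490$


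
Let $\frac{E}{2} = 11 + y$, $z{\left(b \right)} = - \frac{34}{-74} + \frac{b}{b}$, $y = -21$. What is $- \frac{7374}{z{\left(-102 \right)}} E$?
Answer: $\frac{909460}{9} \approx 1.0105 \cdot 10^{5}$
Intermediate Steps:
$z{\left(b \right)} = \frac{54}{37}$ ($z{\left(b \right)} = \left(-34\right) \left(- \frac{1}{74}\right) + 1 = \frac{17}{37} + 1 = \frac{54}{37}$)
$E = -20$ ($E = 2 \left(11 - 21\right) = 2 \left(-10\right) = -20$)
$- \frac{7374}{z{\left(-102 \right)}} E = - \frac{7374}{\frac{54}{37}} \left(-20\right) = \left(-7374\right) \frac{37}{54} \left(-20\right) = \left(- \frac{45473}{9}\right) \left(-20\right) = \frac{909460}{9}$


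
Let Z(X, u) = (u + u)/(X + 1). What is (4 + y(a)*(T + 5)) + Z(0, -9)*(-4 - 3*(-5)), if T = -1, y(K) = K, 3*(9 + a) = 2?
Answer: -682/3 ≈ -227.33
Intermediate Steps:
a = -25/3 (a = -9 + (⅓)*2 = -9 + ⅔ = -25/3 ≈ -8.3333)
Z(X, u) = 2*u/(1 + X) (Z(X, u) = (2*u)/(1 + X) = 2*u/(1 + X))
(4 + y(a)*(T + 5)) + Z(0, -9)*(-4 - 3*(-5)) = (4 - 25*(-1 + 5)/3) + (2*(-9)/(1 + 0))*(-4 - 3*(-5)) = (4 - 25/3*4) + (2*(-9)/1)*(-4 + 15) = (4 - 100/3) + (2*(-9)*1)*11 = -88/3 - 18*11 = -88/3 - 198 = -682/3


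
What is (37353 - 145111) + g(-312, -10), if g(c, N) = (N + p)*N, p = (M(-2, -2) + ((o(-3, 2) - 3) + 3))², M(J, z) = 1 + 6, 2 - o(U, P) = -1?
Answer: -108658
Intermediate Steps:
o(U, P) = 3 (o(U, P) = 2 - 1*(-1) = 2 + 1 = 3)
M(J, z) = 7
p = 100 (p = (7 + ((3 - 3) + 3))² = (7 + (0 + 3))² = (7 + 3)² = 10² = 100)
g(c, N) = N*(100 + N) (g(c, N) = (N + 100)*N = (100 + N)*N = N*(100 + N))
(37353 - 145111) + g(-312, -10) = (37353 - 145111) - 10*(100 - 10) = -107758 - 10*90 = -107758 - 900 = -108658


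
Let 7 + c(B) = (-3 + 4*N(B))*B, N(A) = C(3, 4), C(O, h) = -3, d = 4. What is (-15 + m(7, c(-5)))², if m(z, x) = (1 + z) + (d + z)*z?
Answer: 4900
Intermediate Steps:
N(A) = -3
c(B) = -7 - 15*B (c(B) = -7 + (-3 + 4*(-3))*B = -7 + (-3 - 12)*B = -7 - 15*B)
m(z, x) = 1 + z + z*(4 + z) (m(z, x) = (1 + z) + (4 + z)*z = (1 + z) + z*(4 + z) = 1 + z + z*(4 + z))
(-15 + m(7, c(-5)))² = (-15 + (1 + 7² + 5*7))² = (-15 + (1 + 49 + 35))² = (-15 + 85)² = 70² = 4900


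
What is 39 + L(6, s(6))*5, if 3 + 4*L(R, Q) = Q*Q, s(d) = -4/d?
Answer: 1289/36 ≈ 35.806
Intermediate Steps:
L(R, Q) = -¾ + Q²/4 (L(R, Q) = -¾ + (Q*Q)/4 = -¾ + Q²/4)
39 + L(6, s(6))*5 = 39 + (-¾ + (-4/6)²/4)*5 = 39 + (-¾ + (-4*⅙)²/4)*5 = 39 + (-¾ + (-⅔)²/4)*5 = 39 + (-¾ + (¼)*(4/9))*5 = 39 + (-¾ + ⅑)*5 = 39 - 23/36*5 = 39 - 115/36 = 1289/36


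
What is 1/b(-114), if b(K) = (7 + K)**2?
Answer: 1/11449 ≈ 8.7344e-5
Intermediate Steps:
1/b(-114) = 1/((7 - 114)**2) = 1/((-107)**2) = 1/11449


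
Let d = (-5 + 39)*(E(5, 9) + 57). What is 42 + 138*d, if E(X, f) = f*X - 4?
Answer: 459858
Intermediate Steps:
E(X, f) = -4 + X*f (E(X, f) = X*f - 4 = -4 + X*f)
d = 3332 (d = (-5 + 39)*((-4 + 5*9) + 57) = 34*((-4 + 45) + 57) = 34*(41 + 57) = 34*98 = 3332)
42 + 138*d = 42 + 138*3332 = 42 + 459816 = 459858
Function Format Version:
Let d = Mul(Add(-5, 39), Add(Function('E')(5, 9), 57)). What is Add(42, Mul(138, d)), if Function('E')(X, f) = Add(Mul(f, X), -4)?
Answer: 459858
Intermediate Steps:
Function('E')(X, f) = Add(-4, Mul(X, f)) (Function('E')(X, f) = Add(Mul(X, f), -4) = Add(-4, Mul(X, f)))
d = 3332 (d = Mul(Add(-5, 39), Add(Add(-4, Mul(5, 9)), 57)) = Mul(34, Add(Add(-4, 45), 57)) = Mul(34, Add(41, 57)) = Mul(34, 98) = 3332)
Add(42, Mul(138, d)) = Add(42, Mul(138, 3332)) = Add(42, 459816) = 459858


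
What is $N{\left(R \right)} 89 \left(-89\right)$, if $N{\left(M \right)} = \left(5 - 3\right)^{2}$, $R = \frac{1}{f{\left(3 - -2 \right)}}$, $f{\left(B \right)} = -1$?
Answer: $-31684$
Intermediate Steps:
$R = -1$ ($R = \frac{1}{-1} = -1$)
$N{\left(M \right)} = 4$ ($N{\left(M \right)} = 2^{2} = 4$)
$N{\left(R \right)} 89 \left(-89\right) = 4 \cdot 89 \left(-89\right) = 356 \left(-89\right) = -31684$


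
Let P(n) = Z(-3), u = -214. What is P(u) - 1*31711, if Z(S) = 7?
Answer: -31704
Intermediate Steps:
P(n) = 7
P(u) - 1*31711 = 7 - 1*31711 = 7 - 31711 = -31704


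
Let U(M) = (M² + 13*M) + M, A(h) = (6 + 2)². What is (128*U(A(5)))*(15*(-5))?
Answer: -47923200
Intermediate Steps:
A(h) = 64 (A(h) = 8² = 64)
U(M) = M² + 14*M
(128*U(A(5)))*(15*(-5)) = (128*(64*(14 + 64)))*(15*(-5)) = (128*(64*78))*(-75) = (128*4992)*(-75) = 638976*(-75) = -47923200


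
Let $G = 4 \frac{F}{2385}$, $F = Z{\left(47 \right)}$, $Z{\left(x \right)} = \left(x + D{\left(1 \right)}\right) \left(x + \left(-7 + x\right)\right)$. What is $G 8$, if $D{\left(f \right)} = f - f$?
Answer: $\frac{43616}{795} \approx 54.863$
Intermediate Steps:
$D{\left(f \right)} = 0$
$Z{\left(x \right)} = x \left(-7 + 2 x\right)$ ($Z{\left(x \right)} = \left(x + 0\right) \left(x + \left(-7 + x\right)\right) = x \left(-7 + 2 x\right)$)
$F = 4089$ ($F = 47 \left(-7 + 2 \cdot 47\right) = 47 \left(-7 + 94\right) = 47 \cdot 87 = 4089$)
$G = \frac{5452}{795}$ ($G = 4 \cdot \frac{4089}{2385} = 4 \cdot 4089 \cdot \frac{1}{2385} = 4 \cdot \frac{1363}{795} = \frac{5452}{795} \approx 6.8579$)
$G 8 = \frac{5452}{795} \cdot 8 = \frac{43616}{795}$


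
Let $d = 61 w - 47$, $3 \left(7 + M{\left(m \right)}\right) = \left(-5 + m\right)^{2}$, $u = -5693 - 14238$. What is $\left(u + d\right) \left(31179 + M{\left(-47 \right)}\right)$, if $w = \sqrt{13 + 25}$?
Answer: $- \frac{1922283160}{3} + \frac{5869420 \sqrt{38}}{3} \approx -6.287 \cdot 10^{8}$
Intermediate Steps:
$u = -19931$ ($u = -5693 - 14238 = -19931$)
$w = \sqrt{38} \approx 6.1644$
$M{\left(m \right)} = -7 + \frac{\left(-5 + m\right)^{2}}{3}$
$d = -47 + 61 \sqrt{38}$ ($d = 61 \sqrt{38} - 47 = -47 + 61 \sqrt{38} \approx 329.03$)
$\left(u + d\right) \left(31179 + M{\left(-47 \right)}\right) = \left(-19931 - \left(47 - 61 \sqrt{38}\right)\right) \left(31179 - \left(7 - \frac{\left(-5 - 47\right)^{2}}{3}\right)\right) = \left(-19978 + 61 \sqrt{38}\right) \left(31179 - \left(7 - \frac{\left(-52\right)^{2}}{3}\right)\right) = \left(-19978 + 61 \sqrt{38}\right) \left(31179 + \left(-7 + \frac{1}{3} \cdot 2704\right)\right) = \left(-19978 + 61 \sqrt{38}\right) \left(31179 + \left(-7 + \frac{2704}{3}\right)\right) = \left(-19978 + 61 \sqrt{38}\right) \left(31179 + \frac{2683}{3}\right) = \left(-19978 + 61 \sqrt{38}\right) \frac{96220}{3} = - \frac{1922283160}{3} + \frac{5869420 \sqrt{38}}{3}$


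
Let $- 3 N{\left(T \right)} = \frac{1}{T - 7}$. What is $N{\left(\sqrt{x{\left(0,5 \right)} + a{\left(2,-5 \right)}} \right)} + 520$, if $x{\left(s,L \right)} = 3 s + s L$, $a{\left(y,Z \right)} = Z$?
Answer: $\frac{84247}{162} + \frac{i \sqrt{5}}{162} \approx 520.04 + 0.013803 i$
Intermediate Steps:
$x{\left(s,L \right)} = 3 s + L s$
$N{\left(T \right)} = - \frac{1}{3 \left(-7 + T\right)}$ ($N{\left(T \right)} = - \frac{1}{3 \left(T - 7\right)} = - \frac{1}{3 \left(-7 + T\right)}$)
$N{\left(\sqrt{x{\left(0,5 \right)} + a{\left(2,-5 \right)}} \right)} + 520 = - \frac{1}{-21 + 3 \sqrt{0 \left(3 + 5\right) - 5}} + 520 = - \frac{1}{-21 + 3 \sqrt{0 \cdot 8 - 5}} + 520 = - \frac{1}{-21 + 3 \sqrt{0 - 5}} + 520 = - \frac{1}{-21 + 3 \sqrt{-5}} + 520 = - \frac{1}{-21 + 3 i \sqrt{5}} + 520 = 520 - \frac{1}{-21 + 3 i \sqrt{5}}$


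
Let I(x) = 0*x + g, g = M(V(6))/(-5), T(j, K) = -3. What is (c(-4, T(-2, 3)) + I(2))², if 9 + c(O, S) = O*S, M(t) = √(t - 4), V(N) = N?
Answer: (15 - √2)²/25 ≈ 7.3829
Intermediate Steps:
M(t) = √(-4 + t)
g = -√2/5 (g = √(-4 + 6)/(-5) = √2*(-⅕) = -√2/5 ≈ -0.28284)
I(x) = -√2/5 (I(x) = 0*x - √2/5 = 0 - √2/5 = -√2/5)
c(O, S) = -9 + O*S
(c(-4, T(-2, 3)) + I(2))² = ((-9 - 4*(-3)) - √2/5)² = ((-9 + 12) - √2/5)² = (3 - √2/5)²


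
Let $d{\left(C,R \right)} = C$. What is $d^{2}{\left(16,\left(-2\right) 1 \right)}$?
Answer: $256$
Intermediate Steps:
$d^{2}{\left(16,\left(-2\right) 1 \right)} = 16^{2} = 256$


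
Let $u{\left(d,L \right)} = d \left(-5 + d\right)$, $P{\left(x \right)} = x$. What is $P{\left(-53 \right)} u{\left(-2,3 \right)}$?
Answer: $-742$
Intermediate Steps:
$P{\left(-53 \right)} u{\left(-2,3 \right)} = - 53 \left(- 2 \left(-5 - 2\right)\right) = - 53 \left(\left(-2\right) \left(-7\right)\right) = \left(-53\right) 14 = -742$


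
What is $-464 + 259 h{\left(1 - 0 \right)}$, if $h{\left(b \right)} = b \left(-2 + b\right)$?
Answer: $-723$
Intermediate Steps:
$-464 + 259 h{\left(1 - 0 \right)} = -464 + 259 \left(1 - 0\right) \left(-2 + \left(1 - 0\right)\right) = -464 + 259 \left(1 + 0\right) \left(-2 + \left(1 + 0\right)\right) = -464 + 259 \cdot 1 \left(-2 + 1\right) = -464 + 259 \cdot 1 \left(-1\right) = -464 + 259 \left(-1\right) = -464 - 259 = -723$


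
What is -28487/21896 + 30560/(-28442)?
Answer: -739684507/311383016 ≈ -2.3755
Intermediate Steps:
-28487/21896 + 30560/(-28442) = -28487*1/21896 + 30560*(-1/28442) = -28487/21896 - 15280/14221 = -739684507/311383016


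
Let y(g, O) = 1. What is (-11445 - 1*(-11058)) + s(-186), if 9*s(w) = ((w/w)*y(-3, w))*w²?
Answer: 3457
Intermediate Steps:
s(w) = w²/9 (s(w) = (((w/w)*1)*w²)/9 = ((1*1)*w²)/9 = (1*w²)/9 = w²/9)
(-11445 - 1*(-11058)) + s(-186) = (-11445 - 1*(-11058)) + (⅑)*(-186)² = (-11445 + 11058) + (⅑)*34596 = -387 + 3844 = 3457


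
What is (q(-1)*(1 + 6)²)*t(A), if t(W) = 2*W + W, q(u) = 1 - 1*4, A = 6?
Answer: -2646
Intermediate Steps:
q(u) = -3 (q(u) = 1 - 4 = -3)
t(W) = 3*W
(q(-1)*(1 + 6)²)*t(A) = (-3*(1 + 6)²)*(3*6) = -3*7²*18 = -3*49*18 = -147*18 = -2646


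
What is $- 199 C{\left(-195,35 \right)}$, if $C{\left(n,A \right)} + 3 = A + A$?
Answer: $-13333$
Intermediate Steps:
$C{\left(n,A \right)} = -3 + 2 A$ ($C{\left(n,A \right)} = -3 + \left(A + A\right) = -3 + 2 A$)
$- 199 C{\left(-195,35 \right)} = - 199 \left(-3 + 2 \cdot 35\right) = - 199 \left(-3 + 70\right) = \left(-199\right) 67 = -13333$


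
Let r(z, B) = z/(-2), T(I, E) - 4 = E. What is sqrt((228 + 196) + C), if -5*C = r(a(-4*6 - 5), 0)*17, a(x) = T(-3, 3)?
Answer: sqrt(43590)/10 ≈ 20.878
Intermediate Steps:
T(I, E) = 4 + E
a(x) = 7 (a(x) = 4 + 3 = 7)
r(z, B) = -z/2 (r(z, B) = z*(-1/2) = -z/2)
C = 119/10 (C = -(-1/2*7)*17/5 = -(-7)*17/10 = -1/5*(-119/2) = 119/10 ≈ 11.900)
sqrt((228 + 196) + C) = sqrt((228 + 196) + 119/10) = sqrt(424 + 119/10) = sqrt(4359/10) = sqrt(43590)/10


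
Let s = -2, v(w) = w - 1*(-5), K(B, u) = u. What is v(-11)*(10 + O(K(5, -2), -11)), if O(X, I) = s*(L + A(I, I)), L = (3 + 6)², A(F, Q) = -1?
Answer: 900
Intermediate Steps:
v(w) = 5 + w (v(w) = w + 5 = 5 + w)
L = 81 (L = 9² = 81)
O(X, I) = -160 (O(X, I) = -2*(81 - 1) = -2*80 = -160)
v(-11)*(10 + O(K(5, -2), -11)) = (5 - 11)*(10 - 160) = -6*(-150) = 900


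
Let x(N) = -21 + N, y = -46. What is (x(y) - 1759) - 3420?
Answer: -5246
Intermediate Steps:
(x(y) - 1759) - 3420 = ((-21 - 46) - 1759) - 3420 = (-67 - 1759) - 3420 = -1826 - 3420 = -5246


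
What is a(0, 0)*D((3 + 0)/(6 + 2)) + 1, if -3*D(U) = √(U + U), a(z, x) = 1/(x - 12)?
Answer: 1 + √3/72 ≈ 1.0241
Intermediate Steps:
a(z, x) = 1/(-12 + x)
D(U) = -√2*√U/3 (D(U) = -√(U + U)/3 = -√2*√U/3)
a(0, 0)*D((3 + 0)/(6 + 2)) + 1 = (-√2*√((3 + 0)/(6 + 2))/3)/(-12 + 0) + 1 = (-√2*√(3/8)/3)/(-12) + 1 = -(-1)*√2*√(3*(⅛))/36 + 1 = -(-1)*√2*√(3/8)/36 + 1 = -(-1)*√2*√6/4/36 + 1 = -(-1)*√3/72 + 1 = √3/72 + 1 = 1 + √3/72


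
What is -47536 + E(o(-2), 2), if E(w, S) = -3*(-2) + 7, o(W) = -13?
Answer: -47523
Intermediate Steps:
E(w, S) = 13 (E(w, S) = 6 + 7 = 13)
-47536 + E(o(-2), 2) = -47536 + 13 = -47523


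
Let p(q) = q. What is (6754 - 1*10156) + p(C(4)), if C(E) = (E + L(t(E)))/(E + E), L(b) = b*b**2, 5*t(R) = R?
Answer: -850359/250 ≈ -3401.4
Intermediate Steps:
t(R) = R/5
L(b) = b**3
C(E) = (E + E**3/125)/(2*E) (C(E) = (E + (E/5)**3)/(E + E) = (E + E**3/125)/((2*E)) = (E + E**3/125)*(1/(2*E)) = (E + E**3/125)/(2*E))
(6754 - 1*10156) + p(C(4)) = (6754 - 1*10156) + (1/2 + (1/250)*4**2) = (6754 - 10156) + (1/2 + (1/250)*16) = -3402 + (1/2 + 8/125) = -3402 + 141/250 = -850359/250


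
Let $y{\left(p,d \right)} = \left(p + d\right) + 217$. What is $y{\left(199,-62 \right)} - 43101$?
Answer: $-42747$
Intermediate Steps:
$y{\left(p,d \right)} = 217 + d + p$ ($y{\left(p,d \right)} = \left(d + p\right) + 217 = 217 + d + p$)
$y{\left(199,-62 \right)} - 43101 = \left(217 - 62 + 199\right) - 43101 = 354 - 43101 = -42747$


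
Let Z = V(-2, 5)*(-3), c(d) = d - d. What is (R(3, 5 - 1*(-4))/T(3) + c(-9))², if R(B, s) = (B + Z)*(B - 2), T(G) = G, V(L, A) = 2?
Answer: 1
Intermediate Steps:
c(d) = 0
Z = -6 (Z = 2*(-3) = -6)
R(B, s) = (-6 + B)*(-2 + B) (R(B, s) = (B - 6)*(B - 2) = (-6 + B)*(-2 + B))
(R(3, 5 - 1*(-4))/T(3) + c(-9))² = ((12 + 3² - 8*3)/3 + 0)² = ((12 + 9 - 24)*(⅓) + 0)² = (-3*⅓ + 0)² = (-1 + 0)² = (-1)² = 1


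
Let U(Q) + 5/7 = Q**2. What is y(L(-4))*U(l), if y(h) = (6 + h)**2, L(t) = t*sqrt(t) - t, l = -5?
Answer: 6120/7 - 27200*I/7 ≈ 874.29 - 3885.7*I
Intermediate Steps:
U(Q) = -5/7 + Q**2
L(t) = t**(3/2) - t
y(L(-4))*U(l) = (6 + ((-4)**(3/2) - 1*(-4)))**2*(-5/7 + (-5)**2) = (6 + (-8*I + 4))**2*(-5/7 + 25) = (6 + (4 - 8*I))**2*(170/7) = (10 - 8*I)**2*(170/7) = 170*(10 - 8*I)**2/7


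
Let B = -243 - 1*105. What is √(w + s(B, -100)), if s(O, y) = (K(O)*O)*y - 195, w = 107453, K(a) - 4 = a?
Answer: I*√11863942 ≈ 3444.4*I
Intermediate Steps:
K(a) = 4 + a
B = -348 (B = -243 - 105 = -348)
s(O, y) = -195 + O*y*(4 + O) (s(O, y) = ((4 + O)*O)*y - 195 = (O*(4 + O))*y - 195 = O*y*(4 + O) - 195 = -195 + O*y*(4 + O))
√(w + s(B, -100)) = √(107453 + (-195 - 348*(-100)*(4 - 348))) = √(107453 + (-195 - 348*(-100)*(-344))) = √(107453 + (-195 - 11971200)) = √(107453 - 11971395) = √(-11863942) = I*√11863942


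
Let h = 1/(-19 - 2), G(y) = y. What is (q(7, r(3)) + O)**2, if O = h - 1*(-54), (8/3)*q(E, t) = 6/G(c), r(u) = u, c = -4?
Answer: 321807721/112896 ≈ 2850.5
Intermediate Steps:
h = -1/21 (h = 1/(-21) = -1/21 ≈ -0.047619)
q(E, t) = -9/16 (q(E, t) = 3*(6/(-4))/8 = 3*(6*(-1/4))/8 = (3/8)*(-3/2) = -9/16)
O = 1133/21 (O = -1/21 - 1*(-54) = -1/21 + 54 = 1133/21 ≈ 53.952)
(q(7, r(3)) + O)**2 = (-9/16 + 1133/21)**2 = (17939/336)**2 = 321807721/112896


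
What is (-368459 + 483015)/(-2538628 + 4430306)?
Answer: 57278/945839 ≈ 0.060558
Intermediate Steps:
(-368459 + 483015)/(-2538628 + 4430306) = 114556/1891678 = 114556*(1/1891678) = 57278/945839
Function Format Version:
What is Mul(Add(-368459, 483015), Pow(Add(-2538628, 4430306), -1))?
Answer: Rational(57278, 945839) ≈ 0.060558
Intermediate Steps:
Mul(Add(-368459, 483015), Pow(Add(-2538628, 4430306), -1)) = Mul(114556, Pow(1891678, -1)) = Mul(114556, Rational(1, 1891678)) = Rational(57278, 945839)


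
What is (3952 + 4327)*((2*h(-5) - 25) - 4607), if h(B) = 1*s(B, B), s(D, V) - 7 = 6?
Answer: -38133074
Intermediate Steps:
s(D, V) = 13 (s(D, V) = 7 + 6 = 13)
h(B) = 13 (h(B) = 1*13 = 13)
(3952 + 4327)*((2*h(-5) - 25) - 4607) = (3952 + 4327)*((2*13 - 25) - 4607) = 8279*((26 - 25) - 4607) = 8279*(1 - 4607) = 8279*(-4606) = -38133074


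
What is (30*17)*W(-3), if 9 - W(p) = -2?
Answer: 5610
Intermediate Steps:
W(p) = 11 (W(p) = 9 - 1*(-2) = 9 + 2 = 11)
(30*17)*W(-3) = (30*17)*11 = 510*11 = 5610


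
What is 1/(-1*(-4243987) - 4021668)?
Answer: 1/222319 ≈ 4.4980e-6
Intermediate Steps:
1/(-1*(-4243987) - 4021668) = 1/(4243987 - 4021668) = 1/222319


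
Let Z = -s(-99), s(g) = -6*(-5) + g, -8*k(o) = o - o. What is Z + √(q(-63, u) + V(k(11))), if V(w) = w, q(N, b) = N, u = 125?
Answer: 69 + 3*I*√7 ≈ 69.0 + 7.9373*I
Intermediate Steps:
k(o) = 0 (k(o) = -(o - o)/8 = -⅛*0 = 0)
s(g) = 30 + g
Z = 69 (Z = -(30 - 99) = -1*(-69) = 69)
Z + √(q(-63, u) + V(k(11))) = 69 + √(-63 + 0) = 69 + √(-63) = 69 + 3*I*√7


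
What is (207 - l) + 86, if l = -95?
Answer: 388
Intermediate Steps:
(207 - l) + 86 = (207 - 1*(-95)) + 86 = (207 + 95) + 86 = 302 + 86 = 388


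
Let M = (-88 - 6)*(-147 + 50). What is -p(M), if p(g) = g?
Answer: -9118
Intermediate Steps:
M = 9118 (M = -94*(-97) = 9118)
-p(M) = -1*9118 = -9118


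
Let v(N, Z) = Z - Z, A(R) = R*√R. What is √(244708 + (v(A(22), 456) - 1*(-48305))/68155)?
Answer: √45467896319079/13631 ≈ 494.68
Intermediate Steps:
A(R) = R^(3/2)
v(N, Z) = 0
√(244708 + (v(A(22), 456) - 1*(-48305))/68155) = √(244708 + (0 - 1*(-48305))/68155) = √(244708 + (0 + 48305)*(1/68155)) = √(244708 + 48305*(1/68155)) = √(244708 + 9661/13631) = √(3335624409/13631) = √45467896319079/13631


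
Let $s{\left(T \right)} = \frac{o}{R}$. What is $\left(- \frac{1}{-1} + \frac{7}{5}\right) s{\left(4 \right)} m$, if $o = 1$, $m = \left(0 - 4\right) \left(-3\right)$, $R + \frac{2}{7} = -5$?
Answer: $- \frac{1008}{185} \approx -5.4486$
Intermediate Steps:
$R = - \frac{37}{7}$ ($R = - \frac{2}{7} - 5 = - \frac{37}{7} \approx -5.2857$)
$m = 12$ ($m = \left(-4\right) \left(-3\right) = 12$)
$s{\left(T \right)} = - \frac{7}{37}$ ($s{\left(T \right)} = 1 \frac{1}{- \frac{37}{7}} = 1 \left(- \frac{7}{37}\right) = - \frac{7}{37}$)
$\left(- \frac{1}{-1} + \frac{7}{5}\right) s{\left(4 \right)} m = \left(- \frac{1}{-1} + \frac{7}{5}\right) \left(- \frac{7}{37}\right) 12 = \left(\left(-1\right) \left(-1\right) + 7 \cdot \frac{1}{5}\right) \left(- \frac{7}{37}\right) 12 = \left(1 + \frac{7}{5}\right) \left(- \frac{7}{37}\right) 12 = \frac{12}{5} \left(- \frac{7}{37}\right) 12 = \left(- \frac{84}{185}\right) 12 = - \frac{1008}{185}$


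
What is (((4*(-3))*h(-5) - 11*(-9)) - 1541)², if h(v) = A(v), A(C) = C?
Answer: 1909924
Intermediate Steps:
h(v) = v
(((4*(-3))*h(-5) - 11*(-9)) - 1541)² = (((4*(-3))*(-5) - 11*(-9)) - 1541)² = ((-12*(-5) + 99) - 1541)² = ((60 + 99) - 1541)² = (159 - 1541)² = (-1382)² = 1909924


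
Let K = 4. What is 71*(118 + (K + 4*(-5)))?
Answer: 7242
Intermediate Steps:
71*(118 + (K + 4*(-5))) = 71*(118 + (4 + 4*(-5))) = 71*(118 + (4 - 20)) = 71*(118 - 16) = 71*102 = 7242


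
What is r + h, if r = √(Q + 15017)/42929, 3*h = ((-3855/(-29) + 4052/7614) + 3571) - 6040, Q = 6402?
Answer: -257850268/331209 + √21419/42929 ≈ -778.51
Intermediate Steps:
h = -257850268/331209 (h = (((-3855/(-29) + 4052/7614) + 3571) - 6040)/3 = (((-3855*(-1/29) + 4052*(1/7614)) + 3571) - 6040)/3 = (((3855/29 + 2026/3807) + 3571) - 6040)/3 = ((14734739/110403 + 3571) - 6040)/3 = (408983852/110403 - 6040)/3 = (⅓)*(-257850268/110403) = -257850268/331209 ≈ -778.51)
r = √21419/42929 (r = √(6402 + 15017)/42929 = √21419*(1/42929) = √21419/42929 ≈ 0.0034092)
r + h = √21419/42929 - 257850268/331209 = -257850268/331209 + √21419/42929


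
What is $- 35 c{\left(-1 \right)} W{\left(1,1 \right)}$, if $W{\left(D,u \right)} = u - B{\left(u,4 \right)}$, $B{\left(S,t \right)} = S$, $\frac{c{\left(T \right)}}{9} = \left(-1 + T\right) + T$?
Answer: $0$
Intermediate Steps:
$c{\left(T \right)} = -9 + 18 T$ ($c{\left(T \right)} = 9 \left(\left(-1 + T\right) + T\right) = 9 \left(-1 + 2 T\right) = -9 + 18 T$)
$W{\left(D,u \right)} = 0$ ($W{\left(D,u \right)} = u - u = 0$)
$- 35 c{\left(-1 \right)} W{\left(1,1 \right)} = - 35 \left(-9 + 18 \left(-1\right)\right) 0 = - 35 \left(-9 - 18\right) 0 = \left(-35\right) \left(-27\right) 0 = 945 \cdot 0 = 0$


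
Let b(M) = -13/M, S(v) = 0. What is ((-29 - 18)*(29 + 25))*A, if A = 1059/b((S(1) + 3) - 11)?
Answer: -21501936/13 ≈ -1.6540e+6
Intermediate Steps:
A = 8472/13 (A = 1059/((-13/((0 + 3) - 11))) = 1059/((-13/(3 - 11))) = 1059/((-13/(-8))) = 1059/((-13*(-1/8))) = 1059/(13/8) = 1059*(8/13) = 8472/13 ≈ 651.69)
((-29 - 18)*(29 + 25))*A = ((-29 - 18)*(29 + 25))*(8472/13) = -47*54*(8472/13) = -2538*8472/13 = -21501936/13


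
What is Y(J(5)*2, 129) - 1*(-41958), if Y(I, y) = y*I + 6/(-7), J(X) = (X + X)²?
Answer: 474300/7 ≈ 67757.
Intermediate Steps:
J(X) = 4*X² (J(X) = (2*X)² = 4*X²)
Y(I, y) = -6/7 + I*y (Y(I, y) = I*y + 6*(-⅐) = I*y - 6/7 = -6/7 + I*y)
Y(J(5)*2, 129) - 1*(-41958) = (-6/7 + ((4*5²)*2)*129) - 1*(-41958) = (-6/7 + ((4*25)*2)*129) + 41958 = (-6/7 + (100*2)*129) + 41958 = (-6/7 + 200*129) + 41958 = (-6/7 + 25800) + 41958 = 180594/7 + 41958 = 474300/7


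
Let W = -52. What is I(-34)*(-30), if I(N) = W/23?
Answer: 1560/23 ≈ 67.826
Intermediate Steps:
I(N) = -52/23
I(-34)*(-30) = -52/23*(-30) = 1560/23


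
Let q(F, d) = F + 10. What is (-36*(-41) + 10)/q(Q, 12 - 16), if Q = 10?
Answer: 743/10 ≈ 74.300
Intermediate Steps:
q(F, d) = 10 + F
(-36*(-41) + 10)/q(Q, 12 - 16) = (-36*(-41) + 10)/(10 + 10) = (1476 + 10)/20 = 1486*(1/20) = 743/10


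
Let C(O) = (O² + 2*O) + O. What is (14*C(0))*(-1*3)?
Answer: 0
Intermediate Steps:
C(O) = O² + 3*O
(14*C(0))*(-1*3) = (14*(0*(3 + 0)))*(-1*3) = (14*(0*3))*(-3) = (14*0)*(-3) = 0*(-3) = 0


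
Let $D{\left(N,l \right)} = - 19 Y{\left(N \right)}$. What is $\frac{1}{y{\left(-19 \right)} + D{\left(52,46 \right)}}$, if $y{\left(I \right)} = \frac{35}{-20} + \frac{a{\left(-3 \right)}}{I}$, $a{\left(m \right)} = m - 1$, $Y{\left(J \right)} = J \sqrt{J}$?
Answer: $\frac{684}{22552829923} - \frac{877952 \sqrt{13}}{22552829923} \approx -0.00014033$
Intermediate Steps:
$Y{\left(J \right)} = J^{\frac{3}{2}}$
$a{\left(m \right)} = -1 + m$
$y{\left(I \right)} = - \frac{7}{4} - \frac{4}{I}$ ($y{\left(I \right)} = \frac{35}{-20} + \frac{-1 - 3}{I} = 35 \left(- \frac{1}{20}\right) - \frac{4}{I} = - \frac{7}{4} - \frac{4}{I}$)
$D{\left(N,l \right)} = - 19 N^{\frac{3}{2}}$
$\frac{1}{y{\left(-19 \right)} + D{\left(52,46 \right)}} = \frac{1}{\left(- \frac{7}{4} - \frac{4}{-19}\right) - 19 \cdot 52^{\frac{3}{2}}} = \frac{1}{\left(- \frac{7}{4} - - \frac{4}{19}\right) - 19 \cdot 104 \sqrt{13}} = \frac{1}{\left(- \frac{7}{4} + \frac{4}{19}\right) - 1976 \sqrt{13}} = \frac{1}{- \frac{117}{76} - 1976 \sqrt{13}}$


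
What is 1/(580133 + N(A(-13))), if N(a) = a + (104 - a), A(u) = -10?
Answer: 1/580237 ≈ 1.7234e-6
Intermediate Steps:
N(a) = 104
1/(580133 + N(A(-13))) = 1/(580133 + 104) = 1/580237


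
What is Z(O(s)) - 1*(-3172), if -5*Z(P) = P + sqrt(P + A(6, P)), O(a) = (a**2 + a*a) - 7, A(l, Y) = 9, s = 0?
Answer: 15867/5 - sqrt(2)/5 ≈ 3173.1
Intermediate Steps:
O(a) = -7 + 2*a**2 (O(a) = (a**2 + a**2) - 7 = 2*a**2 - 7 = -7 + 2*a**2)
Z(P) = -P/5 - sqrt(9 + P)/5 (Z(P) = -(P + sqrt(P + 9))/5 = -(P + sqrt(9 + P))/5 = -P/5 - sqrt(9 + P)/5)
Z(O(s)) - 1*(-3172) = (-(-7 + 2*0**2)/5 - sqrt(9 + (-7 + 2*0**2))/5) - 1*(-3172) = (-(-7 + 2*0)/5 - sqrt(9 + (-7 + 2*0))/5) + 3172 = (-(-7 + 0)/5 - sqrt(9 + (-7 + 0))/5) + 3172 = (-1/5*(-7) - sqrt(9 - 7)/5) + 3172 = (7/5 - sqrt(2)/5) + 3172 = 15867/5 - sqrt(2)/5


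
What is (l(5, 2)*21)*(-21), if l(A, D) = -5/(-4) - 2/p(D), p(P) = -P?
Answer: -3969/4 ≈ -992.25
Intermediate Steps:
l(A, D) = 5/4 + 2/D (l(A, D) = -5/(-4) - 2*(-1/D) = -5*(-¼) - (-2)/D = 5/4 + 2/D)
(l(5, 2)*21)*(-21) = ((5/4 + 2/2)*21)*(-21) = ((5/4 + 2*(½))*21)*(-21) = ((5/4 + 1)*21)*(-21) = ((9/4)*21)*(-21) = (189/4)*(-21) = -3969/4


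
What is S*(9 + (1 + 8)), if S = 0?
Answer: 0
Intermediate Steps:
S*(9 + (1 + 8)) = 0*(9 + (1 + 8)) = 0*(9 + 9) = 0*18 = 0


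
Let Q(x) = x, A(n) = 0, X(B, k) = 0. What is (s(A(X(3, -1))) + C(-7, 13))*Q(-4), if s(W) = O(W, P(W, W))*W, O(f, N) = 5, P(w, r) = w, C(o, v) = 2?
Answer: -8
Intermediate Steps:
s(W) = 5*W
(s(A(X(3, -1))) + C(-7, 13))*Q(-4) = (5*0 + 2)*(-4) = (0 + 2)*(-4) = 2*(-4) = -8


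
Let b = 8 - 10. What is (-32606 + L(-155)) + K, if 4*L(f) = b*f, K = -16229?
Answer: -97515/2 ≈ -48758.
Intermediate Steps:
b = -2
L(f) = -f/2 (L(f) = (-2*f)/4 = -f/2)
(-32606 + L(-155)) + K = (-32606 - 1/2*(-155)) - 16229 = (-32606 + 155/2) - 16229 = -65057/2 - 16229 = -97515/2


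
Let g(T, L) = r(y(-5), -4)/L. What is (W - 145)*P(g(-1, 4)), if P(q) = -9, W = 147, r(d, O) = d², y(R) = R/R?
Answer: -18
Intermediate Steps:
y(R) = 1
g(T, L) = 1/L (g(T, L) = 1²/L = 1/L)
(W - 145)*P(g(-1, 4)) = (147 - 145)*(-9) = 2*(-9) = -18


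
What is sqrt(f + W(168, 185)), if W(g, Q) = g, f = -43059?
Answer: 29*I*sqrt(51) ≈ 207.1*I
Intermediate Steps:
sqrt(f + W(168, 185)) = sqrt(-43059 + 168) = sqrt(-42891) = 29*I*sqrt(51)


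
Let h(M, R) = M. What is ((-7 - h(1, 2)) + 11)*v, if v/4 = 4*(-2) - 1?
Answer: -108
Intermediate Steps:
v = -36 (v = 4*(4*(-2) - 1) = 4*(-8 - 1) = 4*(-9) = -36)
((-7 - h(1, 2)) + 11)*v = ((-7 - 1*1) + 11)*(-36) = ((-7 - 1) + 11)*(-36) = (-8 + 11)*(-36) = 3*(-36) = -108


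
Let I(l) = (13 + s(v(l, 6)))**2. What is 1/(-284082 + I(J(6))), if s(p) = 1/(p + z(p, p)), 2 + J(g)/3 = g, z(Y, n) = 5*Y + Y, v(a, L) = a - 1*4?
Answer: -3136/890349711 ≈ -3.5222e-6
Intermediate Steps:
v(a, L) = -4 + a (v(a, L) = a - 4 = -4 + a)
z(Y, n) = 6*Y
J(g) = -6 + 3*g
s(p) = 1/(7*p) (s(p) = 1/(p + 6*p) = 1/(7*p))
I(l) = (13 + 1/(7*(-4 + l)))**2
1/(-284082 + I(J(6))) = 1/(-284082 + (-363 + 91*(-6 + 3*6))**2/(49*(-4 + (-6 + 3*6))**2)) = 1/(-284082 + (-363 + 91*(-6 + 18))**2/(49*(-4 + (-6 + 18))**2)) = 1/(-284082 + (-363 + 91*12)**2/(49*(-4 + 12)**2)) = 1/(-284082 + (1/49)*(-363 + 1092)**2/8**2) = 1/(-284082 + (1/49)*729**2*(1/64)) = 1/(-284082 + (1/49)*531441*(1/64)) = 1/(-284082 + 531441/3136) = 1/(-890349711/3136) = -3136/890349711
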